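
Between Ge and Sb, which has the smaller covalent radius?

Ge

Ge is in period 4, group 14; Sb is in period 5, group 15.
Radius decreases left→right (rising Z_eff, same n) and increases top→bottom (higher n).
A diagonal step moves right (one effect) and down (the opposite effect) at once.
Sb > Ge: the two effects oppose for this pair; the down-group effect wins (140 vs 121 pm).
For reference (pm): Ge 121, Sb 140.
So Ge has the smaller covalent radius (Ge < Sb).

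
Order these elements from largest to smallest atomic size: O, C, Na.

C is in period 2, group 14; O is in period 2, group 16; Na is in period 3, group 1.
Across a period the added protons contract the valence shell; down a group each new principal shell makes the atom larger.
These span different periods and groups, so the two trends combine.
C > O: C lies to the left of O in period 2, so the across-period effect alone puts C larger.
Na > C: both effects reinforce here, so Na is clearly the larger of the two.
Approximate values (pm): C 75, O 63, Na 155.
So from largest to smallest: Na > C > O.

Na > C > O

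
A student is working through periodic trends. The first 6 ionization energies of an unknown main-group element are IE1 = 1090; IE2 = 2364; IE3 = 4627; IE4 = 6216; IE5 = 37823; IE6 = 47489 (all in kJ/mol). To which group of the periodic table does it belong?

Look for the largest jump between consecutive ionization energies: IE5/IE4 ≈ 6.1, far larger than any earlier ratio.
That jump marks the point where a core electron is being removed. So the atom has 4 valence electrons.
A main-group element with 4 valence electrons is in group 14.

Group 14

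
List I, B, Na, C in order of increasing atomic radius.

B is in period 2, group 13; C is in period 2, group 14; Na is in period 3, group 1; I is in period 5, group 17.
Atomic radius shrinks across a period as nuclear charge pulls the same shell inward, and grows down a group as new shells are added.
Here both period and group differ, so the two effects have to be weighed against each other.
B > C: both are in period 2; the period trend gives B the larger value.
I > B: the two effects oppose for this pair; the down-group effect wins (133 vs 85 pm).
Na > I: period and group pull opposite ways; the across-period shift dominates (155 vs 133 pm).
Tabulated atomic radius (pm): B 85, C 75, Na 155, I 133.
So from smallest to largest: C < B < I < Na.

C < B < I < Na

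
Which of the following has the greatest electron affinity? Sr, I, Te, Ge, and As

Electron affinity generally becomes more exothermic across a period toward the halogens and less exothermic down a group.
Neither a single period nor a single group — weigh both effects.
As > Sr: both effects reinforce here, so As is clearly the higher of the two.
Ge > As: this pair runs against the simple trend — see the exception note.
Te > Ge: the two effects oppose for this pair; the across-period effect wins (190 vs 119 kJ/mol).
I > Te: both are in period 5; the period trend gives I the larger value.
Note the exception: Ge has a higher electron affinity than As, contrary to the simple trend — adding an electron to As's half-filled 4p³ is unfavourable, so Ge (4p²) has the more exothermic EA.
Approximate values (kJ/mol): Ge 119, As 78, Sr 5, Te 190, I 295.
The greatest electron affinity among these belongs to I.

I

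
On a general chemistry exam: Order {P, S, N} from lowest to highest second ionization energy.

P < S < N

The second ionization energy removes an electron from the +1 ion. For each element: P⁺ still has 4 valence electrons; S⁺ still has 5 valence electrons; N⁺ still has 4 valence electrons.
All are still removing valence electrons, so compare the +1 ions as you would atoms: IE_2 generally rises across a period (higher Z_eff) and falls down a group (larger shell), subject to the usual subshell exceptions.
Valence configurations: P⁺ [Ne]3s²3p², S⁺ [Ne]3s²3p³, N⁺ [He]2s²2p².
Approximate IE_2 values (kJ/mol): P 1907, S 2252, N 2856.
Overall IE_2 order: P < S < N.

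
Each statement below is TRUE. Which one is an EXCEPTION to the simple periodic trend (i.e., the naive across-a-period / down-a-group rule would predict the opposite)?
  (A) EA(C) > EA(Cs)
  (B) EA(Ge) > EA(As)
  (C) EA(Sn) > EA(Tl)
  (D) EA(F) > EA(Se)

The general trend: electron affinity increases across a period and decreases down a group.
(A) C (period 2, group 14) vs Cs (period 6, group 1): the stated order agrees with the simple trend.
(B) Ge (period 4, group 14) vs As (period 4, group 15): the stated order contradicts the simple trend.
(C) Sn (period 5, group 14) vs Tl (period 6, group 13): the stated order agrees with the simple trend.
(D) F (period 2, group 17) vs Se (period 4, group 16): the stated order agrees with the simple trend.
The exception is (B): adding an electron to As's half-filled 4p³ is unfavourable, so Ge (4p²) has the more exothermic EA.

(B)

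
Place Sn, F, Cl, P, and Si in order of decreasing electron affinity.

Cl > F > Si > Sn > P

Electron affinity generally becomes more exothermic across a period toward the halogens and less exothermic down a group.
These span different periods and groups, so the two trends combine.
Sn > P: this pair runs against the simple trend — see the exception note.
Si > Sn: they share group 14; the group trend gives Si the larger value.
F > Si: both effects reinforce here, so F is clearly the higher of the two.
Cl > F: this pair runs against the simple trend — see the exception note.
Note the exception: Sn has a higher electron affinity than P, contrary to the simple trend — adding an electron to P's half-filled np³ subshell costs electron-pairing energy.
Note the exception: Cl has a higher electron affinity than F, contrary to the simple trend — F's small 2p subshell makes the incoming electron feel strong e⁻–e⁻ repulsion, so Cl actually releases more energy on gaining an electron.
Note the exception: Si has a higher electron affinity than P, contrary to the simple trend — adding an electron to P's half-filled 3p³ is unfavourable, so Si (3p²) has the more exothermic EA.
Approximate values (kJ/mol): F 328, Si 134, P 72, Cl 349, Sn 107.
So from highest to lowest: Cl > F > Si > Sn > P.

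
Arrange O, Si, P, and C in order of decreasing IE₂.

O > C > P > Si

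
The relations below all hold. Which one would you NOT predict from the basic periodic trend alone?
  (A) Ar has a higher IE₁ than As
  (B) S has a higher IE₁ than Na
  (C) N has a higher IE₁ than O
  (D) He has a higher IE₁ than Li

The general trend: IE₁ increases across a period and decreases down a group.
(A) Ar (period 3, group 18) vs As (period 4, group 15): the stated order agrees with the simple trend.
(B) S (period 3, group 16) vs Na (period 3, group 1): the stated order agrees with the simple trend.
(C) N (period 2, group 15) vs O (period 2, group 16): the stated order contradicts the simple trend.
(D) He (period 1, group 18) vs Li (period 2, group 1): the stated order agrees with the simple trend.
The exception is (C): pairing an electron in O's 2p⁴ costs repulsion energy, so O ionizes more easily than half-filled N (2p³).

(C)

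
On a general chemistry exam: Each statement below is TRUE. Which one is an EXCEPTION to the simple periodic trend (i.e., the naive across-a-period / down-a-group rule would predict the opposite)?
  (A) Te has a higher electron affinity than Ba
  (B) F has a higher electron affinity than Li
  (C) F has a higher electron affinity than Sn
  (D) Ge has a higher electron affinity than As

(D)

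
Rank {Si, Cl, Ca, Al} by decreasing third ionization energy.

After 2 electrons have been removed, what remains? Si²⁺ still has 2 valence electrons; Cl²⁺ still has 5 valence electrons; Ca²⁺ is the bare [Ar] core; Al²⁺ still has 1 valence electron.
Pulling an electron out of a noble-gas core costs far more than removing a remaining valence electron, so Ca sits at the high end of IE_3.
Valence configurations: Si²⁺ [Ne]3s², Cl²⁺ [Ne]3s²3p³, Al²⁺ [Ne]3s¹.
Approximate IE_3 values (kJ/mol): Si 3232, Cl 3822, Ca 4912, Al 2745.
So the third ionization energies run Al < Si < Cl < Ca.

Ca > Cl > Si > Al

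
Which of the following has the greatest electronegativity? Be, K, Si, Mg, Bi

Bi

Be is in period 2, group 2; Mg is in period 3, group 2; Si is in period 3, group 14; K is in period 4, group 1; Bi is in period 6, group 15.
Electronegativity increases across a period and decreases down a group, tracking effective nuclear charge and atomic size.
Here both period and group differ, so the two effects have to be weighed against each other.
Mg > K: relative to K, both the across-period and down-group shifts push Mg's electronegativity up.
Be > Mg: they share group 2; the group trend gives Be the larger value.
Si > Be: the two effects oppose for this pair; the across-period effect wins (1.90 vs 1.57).
Bi > Si: the two effects oppose for this pair; the across-period effect wins (2.02 vs 1.90).
Tabulated electronegativity (Pauling): Be 1.57, Mg 1.31, Si 1.90, K 0.82, Bi 2.02.
The greatest electronegativity among these belongs to Bi.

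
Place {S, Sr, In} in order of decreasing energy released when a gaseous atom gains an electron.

S is in period 3, group 16; Sr is in period 5, group 2; In is in period 5, group 13.
Atoms with high Z_eff and room in the valence shell (especially the halogens) have the most exothermic electron affinities.
Neither a single period nor a single group — weigh both effects.
In > Sr: both are in period 5; the period trend gives In the larger value.
S > In: both effects reinforce here, so S is clearly the higher of the two.
Approximate values (kJ/mol): S 200, Sr 5, In 29.
So from highest to lowest: S > In > Sr.

S, In, Sr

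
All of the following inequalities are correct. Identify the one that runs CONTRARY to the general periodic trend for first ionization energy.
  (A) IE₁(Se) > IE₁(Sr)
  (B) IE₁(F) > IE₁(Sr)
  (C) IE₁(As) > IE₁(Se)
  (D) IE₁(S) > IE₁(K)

(C)

The general trend: first ionization energy increases across a period and decreases down a group.
(A) Se (period 4, group 16) vs Sr (period 5, group 2): the stated order agrees with the simple trend.
(B) F (period 2, group 17) vs Sr (period 5, group 2): the stated order agrees with the simple trend.
(C) As (period 4, group 15) vs Se (period 4, group 16): the stated order contradicts the simple trend.
(D) S (period 3, group 16) vs K (period 4, group 1): the stated order agrees with the simple trend.
The exception is (C): Se (4p⁴) ionizes more easily than half-filled As (4p³).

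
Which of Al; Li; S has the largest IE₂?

Li

IE_2 is the cost of taking one more electron from the +1 cation: Al⁺ still has 2 valence electrons; Li⁺ is the bare [He] core; S⁺ still has 5 valence electrons.
Core electrons are held far more tightly than valence electrons, so Li tops the IE_2 order.
Valence configurations: Al⁺ [Ne]3s², S⁺ [Ne]3s²3p³.
Tabulated IE_2 (kJ/mol): Al 1817, Li 7298, S 2252.
Putting it together, IE_2: Al < S < Li.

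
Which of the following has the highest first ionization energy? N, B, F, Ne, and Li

Ne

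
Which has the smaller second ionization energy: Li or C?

C

IE_2 is the cost of taking one more electron from the +1 cation: Li⁺ is the bare [He] core; C⁺ still has 3 valence electrons.
Breaking into a closed-shell core is much more expensive than removing a leftover valence electron — Li has the largest IE_2 here.
The numbers (kJ/mol): Li 7298, C 2353.
So the second ionization energies run C < Li.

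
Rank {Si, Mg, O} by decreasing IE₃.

After 2 electrons have been removed, what remains? Si²⁺ still has 2 valence electrons; Mg²⁺ is the bare [Ne] core; O²⁺ still has 4 valence electrons.
Core electrons are held far more tightly than valence electrons, so Mg tops the IE_3 order.
Valence configurations: Si²⁺ [Ne]3s², O²⁺ [He]2s²2p².
The numbers (kJ/mol): Si 3232, Mg 7733, O 5300.
Hence IE_3: Si < O < Mg.

Mg > O > Si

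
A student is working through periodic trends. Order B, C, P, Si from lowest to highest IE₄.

Consider each +3 ion: B³⁺ is the bare [He] core; C³⁺ still has 1 valence electron; P³⁺ still has 2 valence electrons; Si³⁺ still has 1 valence electron.
Pulling an electron out of a noble-gas core costs far more than removing a remaining valence electron, so B sits at the high end of IE_4.
Valence configurations: C³⁺ [He]2s¹, P³⁺ [Ne]3s², Si³⁺ [Ne]3s¹.
The numbers (kJ/mol): B 25026, C 6223, P 4964, Si 4356.
Overall IE_4 order: Si < P < C < B.

Si, P, C, B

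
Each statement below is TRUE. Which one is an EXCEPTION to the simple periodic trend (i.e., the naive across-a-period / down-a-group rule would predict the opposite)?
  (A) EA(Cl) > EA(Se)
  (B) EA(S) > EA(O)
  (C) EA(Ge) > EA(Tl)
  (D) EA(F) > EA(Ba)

(B)

The general trend: electron affinity increases across a period and decreases down a group.
(A) Cl (period 3, group 17) vs Se (period 4, group 16): the stated order agrees with the simple trend.
(B) S (period 3, group 16) vs O (period 2, group 16): the stated order contradicts the simple trend.
(C) Ge (period 4, group 14) vs Tl (period 6, group 13): the stated order agrees with the simple trend.
(D) F (period 2, group 17) vs Ba (period 6, group 2): the stated order agrees with the simple trend.
The exception is (B): the compact 2p subshell of O repels the added electron more than S's larger 3p does.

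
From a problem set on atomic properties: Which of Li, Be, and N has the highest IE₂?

Li

The second ionization energy removes an electron from the +1 ion. For each element: Li⁺ is the bare [He] core; Be⁺ still has 1 valence electron; N⁺ still has 4 valence electrons.
Breaking into a closed-shell core is much more expensive than removing a leftover valence electron — Li has the largest IE_2 here.
Valence configurations: Be⁺ [He]2s¹, N⁺ [He]2s²2p².
Approximate IE_2 values (kJ/mol): Li 7298, Be 1757, N 2856.
Overall IE_2 order: Be < N < Li.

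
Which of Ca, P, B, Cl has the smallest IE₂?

IE_2 is the cost of taking one more electron from the +1 cation: Ca⁺ still has 1 valence electron; P⁺ still has 4 valence electrons; B⁺ still has 2 valence electrons; Cl⁺ still has 6 valence electrons.
All are still removing valence electrons, so compare the +1 ions as you would atoms: IE_2 generally rises across a period (higher Z_eff) and falls down a group (larger shell), subject to the usual subshell exceptions.
Valence configurations: Ca⁺ [Ar]4s¹, P⁺ [Ne]3s²3p², B⁺ [He]2s², Cl⁺ [Ne]3s²3p⁴.
Tabulated IE_2 (kJ/mol): Ca 1145, P 1907, B 2427, Cl 2298.
Hence IE_2: Ca < P < Cl < B.

Ca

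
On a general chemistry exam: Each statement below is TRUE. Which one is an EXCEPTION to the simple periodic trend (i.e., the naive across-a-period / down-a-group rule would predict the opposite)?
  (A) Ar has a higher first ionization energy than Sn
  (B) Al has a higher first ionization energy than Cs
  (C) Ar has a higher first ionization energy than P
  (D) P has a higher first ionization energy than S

(D)

The general trend: first ionization energy increases across a period and decreases down a group.
(A) Ar (period 3, group 18) vs Sn (period 5, group 14): the stated order agrees with the simple trend.
(B) Al (period 3, group 13) vs Cs (period 6, group 1): the stated order agrees with the simple trend.
(C) Ar (period 3, group 18) vs P (period 3, group 15): the stated order agrees with the simple trend.
(D) P (period 3, group 15) vs S (period 3, group 16): the stated order contradicts the simple trend.
The exception is (D): S (3p⁴) ionizes more easily than half-filled P (3p³) because the paired 3p electron in S is pushed out by e⁻–e⁻ repulsion.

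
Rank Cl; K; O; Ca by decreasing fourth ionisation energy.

Consider each +3 ion: Cl³⁺ still has 4 valence electrons; K³⁺ is already 2 electrons into the core; O³⁺ still has 3 valence electrons; Ca³⁺ is already 1 electron into the core.
Usually core removal costs more than valence removal, but here the competition is close: a tightly held n=2 valence electron can cost more to remove than an n=3 core electron, so the actual values have to decide it.
Valence configurations: Cl³⁺ [Ne]3s²3p², O³⁺ [He]2s²2p¹.
Approximate IE_4 values (kJ/mol): Cl 5159, K 5877, O 7469, Ca 6491.
Overall IE_4 order: Cl < K < Ca < O.

O, Ca, K, Cl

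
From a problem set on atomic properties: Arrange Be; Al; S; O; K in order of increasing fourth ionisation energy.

After 3 electrons have been removed, what remains? Be³⁺ is already 1 electron into the core; Al³⁺ is the bare [Ne] core; S³⁺ still has 3 valence electrons; O³⁺ still has 3 valence electrons; K³⁺ is already 2 electrons into the core.
Usually core removal costs more than valence removal, but here the competition is close: a tightly held n=2 valence electron can cost more to remove than an n=3 core electron, so the actual values have to decide it.
Valence configurations: S³⁺ [Ne]3s²3p¹, O³⁺ [He]2s²2p¹.
The numbers (kJ/mol): Be 21007, Al 11577, S 4556, O 7469, K 5877.
Overall IE_4 order: S < K < O < Al < Be.

S < K < O < Al < Be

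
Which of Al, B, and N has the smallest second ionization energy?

Consider each +1 ion: Al⁺ still has 2 valence electrons; B⁺ still has 2 valence electrons; N⁺ still has 4 valence electrons.
All are still removing valence electrons, so compare the +1 ions as you would atoms: IE_2 generally rises across a period (higher Z_eff) and falls down a group (larger shell), subject to the usual subshell exceptions.
Valence configurations: Al⁺ [Ne]3s², B⁺ [He]2s², N⁺ [He]2s²2p².
Approximate IE_2 values (kJ/mol): Al 1817, B 2427, N 2856.
Overall IE_2 order: Al < B < N.

Al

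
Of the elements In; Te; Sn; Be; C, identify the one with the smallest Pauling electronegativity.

Be

Be is in period 2, group 2; C is in period 2, group 14; In is in period 5, group 13; Sn is in period 5, group 14; Te is in period 5, group 16.
Atoms toward the upper right of the periodic table pull bonding electrons most strongly.
Here both period and group differ, so the two effects have to be weighed against each other.
In > Be: period and group pull opposite ways; the across-period shift dominates (1.78 vs 1.57).
Sn > In: both are in period 5; the period trend gives Sn the larger value.
Te > Sn: Te lies to the right of Sn in period 5, so the across-period effect alone puts Te higher.
C > Te: period and group pull opposite ways; the down-group shift dominates (2.55 vs 2.10).
Tabulated electronegativity (Pauling): Be 1.57, C 2.55, In 1.78, Sn 1.96, Te 2.10.
The smallest Pauling electronegativity among these belongs to Be.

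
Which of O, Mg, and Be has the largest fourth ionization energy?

After 3 electrons have been removed, what remains? O³⁺ still has 3 valence electrons; Mg³⁺ is already 1 electron into the core; Be³⁺ is already 1 electron into the core.
Pulling an electron out of a noble-gas core costs far more than removing a remaining valence electron, so Mg and Be sit at the high end of IE_4.
Tabulated IE_4 (kJ/mol): O 7469, Mg 10543, Be 21007.
Hence IE_4: O < Mg < Be.

Be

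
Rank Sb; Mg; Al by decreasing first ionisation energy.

Across a period the outer electron is held more tightly (higher IE₁); down a group it sits in a higher shell, more shielded, and comes off more easily.
Here both period and group differ, so the two effects have to be weighed against each other.
Mg > Al: this pair runs against the simple trend — see the exception note.
Sb > Mg: period and group pull opposite ways; the across-period shift dominates (831 vs 738 kJ/mol).
Note the exception: Mg has a higher first ionization energy than Al, contrary to the simple trend — Al's single 3p electron is easier to remove than one from Mg's filled 3s².
Tabulated first ionization energy (kJ/mol): Mg 738, Al 578, Sb 831.
So from highest to lowest: Sb > Mg > Al.

Sb > Mg > Al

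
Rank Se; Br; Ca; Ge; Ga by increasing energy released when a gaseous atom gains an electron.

Ca < Ga < Ge < Se < Br

Ca is in period 4, group 2; Ga is in period 4, group 13; Ge is in period 4, group 14; Se is in period 4, group 16; Br is in period 4, group 17.
Atoms with high Z_eff and room in the valence shell (especially the halogens) have the most exothermic electron affinities.
All lie in period 4, so electron affinity increases left to right.
So from lowest to highest: Ca < Ga < Ge < Se < Br.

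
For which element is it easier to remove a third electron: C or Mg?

C

Consider each +2 ion: C²⁺ still has 2 valence electrons; Mg²⁺ is the bare [Ne] core.
Breaking into a closed-shell core is much more expensive than removing a leftover valence electron — Mg has the largest IE_3 here.
The numbers (kJ/mol): C 4620, Mg 7733.
So the third ionization energies run C < Mg.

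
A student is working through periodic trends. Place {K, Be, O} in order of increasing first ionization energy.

K < Be < O

Be is in period 2, group 2; O is in period 2, group 16; K is in period 4, group 1.
IE₁ increases left→right with effective nuclear charge and decreases top→bottom as the valence shell moves farther out.
Here both period and group differ, so the two effects have to be weighed against each other.
Be > K: relative to K, both the across-period and down-group shifts push Be's first ionization energy up.
O > Be: both are in period 2; the period trend gives O the larger value.
Approximate values (kJ/mol): Be 900, O 1314, K 419.
So from lowest to highest: K < Be < O.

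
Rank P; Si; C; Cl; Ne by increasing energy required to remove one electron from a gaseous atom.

First ionization energy rises across a period (greater Z_eff holds electrons more tightly) and falls down a group (valence electrons are farther from the nucleus).
These span different periods and groups, so the two trends combine.
P > Si: both are in period 3; the period trend gives P the larger value.
C > P: period and group pull opposite ways; the down-group shift dominates (1086 vs 1012 kJ/mol).
Cl > C: the two effects oppose for this pair; the across-period effect wins (1251 vs 1086 kJ/mol).
Ne > Cl: both effects reinforce here, so Ne is clearly the higher of the two.
Tabulated first ionization energy (kJ/mol): C 1086, Ne 2081, Si 786, P 1012, Cl 1251.
So from lowest to highest: Si < P < C < Cl < Ne.

Si < P < C < Cl < Ne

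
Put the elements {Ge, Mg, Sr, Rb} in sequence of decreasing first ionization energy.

Ge, Mg, Sr, Rb

Mg is in period 3, group 2; Ge is in period 4, group 14; Rb is in period 5, group 1; Sr is in period 5, group 2.
First ionization energy rises across a period (greater Z_eff holds electrons more tightly) and falls down a group (valence electrons are farther from the nucleus).
Here both period and group differ, so the two effects have to be weighed against each other.
Sr > Rb: Sr lies to the right of Rb in period 5, so the across-period effect alone puts Sr higher.
Mg > Sr: they share group 2; the group trend gives Mg the larger value.
Ge > Mg: period and group pull opposite ways; the across-period shift dominates (762 vs 738 kJ/mol).
Approximate values (kJ/mol): Mg 738, Ge 762, Rb 403, Sr 550.
So from highest to lowest: Ge > Mg > Sr > Rb.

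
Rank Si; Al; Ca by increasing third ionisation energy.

IE_3 is the cost of taking one more electron from the +2 cation: Si²⁺ still has 2 valence electrons; Al²⁺ still has 1 valence electron; Ca²⁺ is the bare [Ar] core.
Core electrons are held far more tightly than valence electrons, so Ca tops the IE_3 order.
Valence configurations: Si²⁺ [Ne]3s², Al²⁺ [Ne]3s¹.
The numbers (kJ/mol): Si 3232, Al 2745, Ca 4912.
Overall IE_3 order: Al < Si < Ca.

Al, Si, Ca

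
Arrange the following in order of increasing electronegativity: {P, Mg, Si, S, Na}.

Na is in period 3, group 1; Mg is in period 3, group 2; Si is in period 3, group 14; P is in period 3, group 15; S is in period 3, group 16.
Electronegativity increases across a period and decreases down a group, tracking effective nuclear charge and atomic size.
All lie in period 3, so electronegativity increases left to right.
So from lowest to highest: Na < Mg < Si < P < S.

Na, Mg, Si, P, S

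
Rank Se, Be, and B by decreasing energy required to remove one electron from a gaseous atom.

Se > Be > B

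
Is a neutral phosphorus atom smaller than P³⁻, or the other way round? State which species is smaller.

P

Forming P³⁻ adds 3 electrons to P. More electron–electron repulsion in the same shell, with unchanged nuclear charge, lets the cloud expand.
An anion is larger than its parent atom: P³⁻ > P.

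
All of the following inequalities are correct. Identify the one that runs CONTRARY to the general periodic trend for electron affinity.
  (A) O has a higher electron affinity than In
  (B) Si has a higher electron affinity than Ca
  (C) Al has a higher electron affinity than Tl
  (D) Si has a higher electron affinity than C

(D)

The general trend: electron affinity increases across a period and decreases down a group.
(A) O (period 2, group 16) vs In (period 5, group 13): the stated order agrees with the simple trend.
(B) Si (period 3, group 14) vs Ca (period 4, group 2): the stated order agrees with the simple trend.
(C) Al (period 3, group 13) vs Tl (period 6, group 13): the stated order agrees with the simple trend.
(D) Si (period 3, group 14) vs C (period 2, group 14): the stated order contradicts the simple trend.
The exception is (D): Si's larger, more diffuse 3p orbitals accept an added electron slightly more readily than C's compact 2p.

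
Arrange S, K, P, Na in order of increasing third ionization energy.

Consider each +2 ion: S²⁺ still has 4 valence electrons; K²⁺ is already 1 electron into the core; P²⁺ still has 3 valence electrons; Na²⁺ is already 1 electron into the core.
Pulling an electron out of a noble-gas core costs far more than removing a remaining valence electron, so K and Na sit at the high end of IE_3.
Valence configurations: S²⁺ [Ne]3s²3p², P²⁺ [Ne]3s²3p¹.
Tabulated IE_3 (kJ/mol): S 3357, K 4420, P 2914, Na 6910.
Hence IE_3: P < S < K < Na.

P, S, K, Na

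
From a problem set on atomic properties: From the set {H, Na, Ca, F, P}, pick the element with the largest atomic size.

Ca

Moving right in a period, electrons are added to the same shell under a stronger nuclear pull, so atoms get smaller; moving down, a new shell is opened and atoms get larger.
Here both period and group differ, so the two effects have to be weighed against each other.
F > H: the two effects oppose for this pair; the down-group effect wins (64 vs 32 pm).
P > F: relative to F, both the across-period and down-group shifts push P's atomic radius up.
Na > P: Na lies to the left of P in period 3, so the across-period effect alone puts Na larger.
Ca > Na: period and group pull opposite ways; the down-group shift dominates (171 vs 155 pm).
Approximate values (pm): H 32, F 64, Na 155, P 111, Ca 171.
The largest atomic size among these belongs to Ca.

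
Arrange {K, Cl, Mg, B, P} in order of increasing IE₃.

P, B, Cl, K, Mg

IE_3 is the cost of taking one more electron from the +2 cation: K²⁺ is already 1 electron into the core; Cl²⁺ still has 5 valence electrons; Mg²⁺ is the bare [Ne] core; B²⁺ still has 1 valence electron; P²⁺ still has 3 valence electrons.
Breaking into a closed-shell core is much more expensive than removing a leftover valence electron — K and Mg have the largest IE_3 here.
Valence configurations: Cl²⁺ [Ne]3s²3p³, B²⁺ [He]2s¹, P²⁺ [Ne]3s²3p¹.
The numbers (kJ/mol): K 4420, Cl 3822, Mg 7733, B 3660, P 2914.
Putting it together, IE_3: P < B < Cl < K < Mg.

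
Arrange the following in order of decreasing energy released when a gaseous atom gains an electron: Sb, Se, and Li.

Se > Sb > Li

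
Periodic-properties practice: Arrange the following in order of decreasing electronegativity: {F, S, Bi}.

Smaller atoms with higher effective nuclear charge are more electronegative.
These span different periods and groups, so the two trends combine.
S > Bi: relative to Bi, both the across-period and down-group shifts push S's electronegativity up.
F > S: relative to S, both the across-period and down-group shifts push F's electronegativity up.
Tabulated electronegativity (Pauling): F 3.98, S 2.58, Bi 2.02.
So from highest to lowest: F > S > Bi.

F > S > Bi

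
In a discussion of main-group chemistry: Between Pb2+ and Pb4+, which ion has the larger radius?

Both ions have Z = 82 protons, but Pb4+ has lost more electrons, so its remaining electrons feel a larger effective nuclear charge per electron and are pulled in more tightly.
Higher positive charge → smaller ion, so Pb2+ > Pb4+.

Pb2+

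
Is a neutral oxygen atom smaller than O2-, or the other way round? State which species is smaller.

Forming O2- adds 2 electrons to O. More electron–electron repulsion in the same shell, with unchanged nuclear charge, lets the cloud expand.
An anion is larger than its parent atom: O2- > O.

O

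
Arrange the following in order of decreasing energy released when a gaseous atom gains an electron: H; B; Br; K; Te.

Br, Te, H, K, B

Atoms with high Z_eff and room in the valence shell (especially the halogens) have the most exothermic electron affinities.
Here both period and group differ, so the two effects have to be weighed against each other.
K > B: this pair runs against the simple trend — see the exception note.
H > K: H sits above K in group 1, so the down-group effect alone puts H higher.
Te > H: the two effects oppose for this pair; the across-period effect wins (190 vs 73 kJ/mol).
Br > Te: relative to Te, both the across-period and down-group shifts push Br's electron affinity up.
Note the exception: K has a higher electron affinity than B, contrary to the simple trend — B's ns²np¹ configuration gives only a small electron affinity — the sparsely filled np subshell binds an added electron weakly.
Approximate values (kJ/mol): H 73, B 27, K 48, Br 325, Te 190.
So from highest to lowest: Br > Te > H > K > B.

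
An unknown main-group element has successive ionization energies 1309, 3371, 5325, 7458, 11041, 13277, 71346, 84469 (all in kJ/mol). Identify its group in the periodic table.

Group 16

Look for the largest jump between consecutive ionization energies: IE7/IE6 ≈ 5.4, far larger than any earlier ratio.
That jump marks the point where a core electron is being removed. So the atom has 6 valence electrons.
A main-group element with 6 valence electrons is in group 16.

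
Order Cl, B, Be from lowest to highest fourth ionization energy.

Cl < Be < B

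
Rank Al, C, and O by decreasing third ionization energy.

O > C > Al

The third ionization energy removes an electron from the +2 ion. For each element: Al²⁺ still has 1 valence electron; C²⁺ still has 2 valence electrons; O²⁺ still has 4 valence electrons.
All are still removing valence electrons, so compare the +2 ions as you would atoms: IE_3 generally rises across a period (higher Z_eff) and falls down a group (larger shell), subject to the usual subshell exceptions.
Valence configurations: Al²⁺ [Ne]3s¹, C²⁺ [He]2s², O²⁺ [He]2s²2p².
Approximate IE_3 values (kJ/mol): Al 2745, C 4620, O 5300.
Hence IE_3: Al < C < O.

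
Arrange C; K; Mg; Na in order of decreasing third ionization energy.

IE_3 is the cost of taking one more electron from the +2 cation: C²⁺ still has 2 valence electrons; K²⁺ is already 1 electron into the core; Mg²⁺ is the bare [Ne] core; Na²⁺ is already 1 electron into the core.
Usually core removal costs more than valence removal, but here the competition is close: a tightly held n=2 valence electron can cost more to remove than an n=3 core electron, so the actual values have to decide it.
The numbers (kJ/mol): C 4620, K 4420, Mg 7733, Na 6910.
Overall IE_3 order: K < C < Na < Mg.

Mg > Na > C > K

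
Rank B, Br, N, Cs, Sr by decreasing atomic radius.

B is in period 2, group 13; N is in period 2, group 15; Br is in period 4, group 17; Sr is in period 5, group 2; Cs is in period 6, group 1.
Atomic radius shrinks across a period as nuclear charge pulls the same shell inward, and grows down a group as new shells are added.
Here both period and group differ, so the two effects have to be weighed against each other.
B > N: both are in period 2; the period trend gives B the larger value.
Br > B: the two effects oppose for this pair; the down-group effect wins (114 vs 85 pm).
Sr > Br: both effects reinforce here, so Sr is clearly the larger of the two.
Cs > Sr: both effects reinforce here, so Cs is clearly the larger of the two.
Tabulated atomic radius (pm): B 85, N 71, Br 114, Sr 185, Cs 232.
So from largest to smallest: Cs > Sr > Br > B > N.

Cs > Sr > Br > B > N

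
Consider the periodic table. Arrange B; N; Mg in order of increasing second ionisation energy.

Consider each +1 ion: B⁺ still has 2 valence electrons; N⁺ still has 4 valence electrons; Mg⁺ still has 1 valence electron.
All are still removing valence electrons, so compare the +1 ions as you would atoms: IE_2 generally rises across a period (higher Z_eff) and falls down a group (larger shell), subject to the usual subshell exceptions.
Valence configurations: B⁺ [He]2s², N⁺ [He]2s²2p², Mg⁺ [Ne]3s¹.
Approximate IE_2 values (kJ/mol): B 2427, N 2856, Mg 1451.
Overall IE_2 order: Mg < B < N.

Mg < B < N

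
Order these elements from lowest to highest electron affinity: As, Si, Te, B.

B, As, Si, Te

B is in period 2, group 13; Si is in period 3, group 14; As is in period 4, group 15; Te is in period 5, group 16.
Atoms with high Z_eff and room in the valence shell (especially the halogens) have the most exothermic electron affinities.
A diagonal step moves right (one effect) and down (the opposite effect) at once.
As > B: period and group pull opposite ways; the across-period shift dominates (78 vs 27 kJ/mol).
Si > As: the two effects oppose for this pair; the down-group effect wins (134 vs 78 kJ/mol).
Te > Si: the two effects oppose for this pair; the across-period effect wins (190 vs 134 kJ/mol).
Tabulated electron affinity (kJ/mol): B 27, Si 134, As 78, Te 190.
So from lowest to highest: B < As < Si < Te.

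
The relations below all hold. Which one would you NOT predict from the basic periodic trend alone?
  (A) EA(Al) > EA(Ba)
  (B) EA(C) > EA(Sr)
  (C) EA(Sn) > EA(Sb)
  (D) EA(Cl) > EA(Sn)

The general trend: electron affinity increases across a period and decreases down a group.
(A) Al (period 3, group 13) vs Ba (period 6, group 2): the stated order agrees with the simple trend.
(B) C (period 2, group 14) vs Sr (period 5, group 2): the stated order agrees with the simple trend.
(C) Sn (period 5, group 14) vs Sb (period 5, group 15): the stated order contradicts the simple trend.
(D) Cl (period 3, group 17) vs Sn (period 5, group 14): the stated order agrees with the simple trend.
The exception is (C): adding an electron to Sb's half-filled 5p³ is unfavourable, so Sn has the more exothermic EA.

(C)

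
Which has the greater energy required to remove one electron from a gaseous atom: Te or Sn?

Te

Sn is in period 5, group 14; Te is in period 5, group 16.
IE₁ increases left→right with effective nuclear charge and decreases top→bottom as the valence shell moves farther out.
All lie in period 5, so first ionization energy increases left to right.
So Te has the greater energy required to remove one electron from a gaseous atom (Te > Sn).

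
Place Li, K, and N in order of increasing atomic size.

Li is in period 2, group 1; N is in period 2, group 15; K is in period 4, group 1.
Atomic radius shrinks across a period as nuclear charge pulls the same shell inward, and grows down a group as new shells are added.
Neither a single period nor a single group — weigh both effects.
Li > N: both are in period 2; the period trend gives Li the larger value.
K > Li: K sits below Li in group 1, so the down-group effect alone puts K larger.
Tabulated atomic radius (pm): Li 133, N 71, K 196.
So from smallest to largest: N < Li < K.

N < Li < K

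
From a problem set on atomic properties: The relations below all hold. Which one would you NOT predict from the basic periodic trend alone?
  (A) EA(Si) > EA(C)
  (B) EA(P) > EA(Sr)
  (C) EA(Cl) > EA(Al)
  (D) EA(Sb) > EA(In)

The general trend: electron affinity increases across a period and decreases down a group.
(A) Si (period 3, group 14) vs C (period 2, group 14): the stated order contradicts the simple trend.
(B) P (period 3, group 15) vs Sr (period 5, group 2): the stated order agrees with the simple trend.
(C) Cl (period 3, group 17) vs Al (period 3, group 13): the stated order agrees with the simple trend.
(D) Sb (period 5, group 15) vs In (period 5, group 13): the stated order agrees with the simple trend.
The exception is (A): Si's larger, more diffuse 3p orbitals accept an added electron slightly more readily than C's compact 2p.

(A)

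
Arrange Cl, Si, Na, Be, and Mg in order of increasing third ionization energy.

Si, Cl, Na, Mg, Be

IE_3 is the cost of taking one more electron from the +2 cation: Cl²⁺ still has 5 valence electrons; Si²⁺ still has 2 valence electrons; Na²⁺ is already 1 electron into the core; Be²⁺ is the bare [He] core; Mg²⁺ is the bare [Ne] core.
Breaking into a closed-shell core is much more expensive than removing a leftover valence electron — Na, Mg and Be have the largest IE_3 here.
Valence configurations: Cl²⁺ [Ne]3s²3p³, Si²⁺ [Ne]3s².
The numbers (kJ/mol): Cl 3822, Si 3232, Na 6910, Be 14849, Mg 7733.
Overall IE_3 order: Si < Cl < Na < Mg < Be.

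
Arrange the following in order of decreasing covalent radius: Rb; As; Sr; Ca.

Rb > Sr > Ca > As

Ca is in period 4, group 2; As is in period 4, group 15; Rb is in period 5, group 1; Sr is in period 5, group 2.
Atomic radius shrinks across a period as nuclear charge pulls the same shell inward, and grows down a group as new shells are added.
Neither a single period nor a single group — weigh both effects.
Ca > As: both are in period 4; the period trend gives Ca the larger value.
Sr > Ca: they share group 2; the group trend gives Sr the larger value.
Rb > Sr: both are in period 5; the period trend gives Rb the larger value.
Tabulated atomic radius (pm): Ca 171, As 121, Rb 210, Sr 185.
So from largest to smallest: Rb > Sr > Ca > As.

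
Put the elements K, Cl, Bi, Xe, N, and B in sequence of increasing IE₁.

K < Bi < B < Xe < Cl < N

IE₁ increases left→right with effective nuclear charge and decreases top→bottom as the valence shell moves farther out.
Neither a single period nor a single group — weigh both effects.
Bi > K: the two effects oppose for this pair; the across-period effect wins (703 vs 419 kJ/mol).
B > Bi: period and group pull opposite ways; the down-group shift dominates (801 vs 703 kJ/mol).
Xe > B: the two effects oppose for this pair; the across-period effect wins (1170 vs 801 kJ/mol).
Cl > Xe: period and group pull opposite ways; the down-group shift dominates (1251 vs 1170 kJ/mol).
N > Cl: period and group pull opposite ways; the down-group shift dominates (1402 vs 1251 kJ/mol).
Tabulated first ionization energy (kJ/mol): B 801, N 1402, Cl 1251, K 419, Xe 1170, Bi 703.
So from lowest to highest: K < Bi < B < Xe < Cl < N.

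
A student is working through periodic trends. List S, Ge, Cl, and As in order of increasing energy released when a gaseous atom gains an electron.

As < Ge < S < Cl

S is in period 3, group 16; Cl is in period 3, group 17; Ge is in period 4, group 14; As is in period 4, group 15.
Electron affinity generally becomes more exothermic across a period toward the halogens and less exothermic down a group.
Neither a single period nor a single group — weigh both effects.
Ge > As: this pair runs against the simple trend — see the exception note.
S > Ge: relative to Ge, both the across-period and down-group shifts push S's electron affinity up.
Cl > S: Cl lies to the right of S in period 3, so the across-period effect alone puts Cl higher.
Note the exception: Ge has a higher electron affinity than As, contrary to the simple trend — adding an electron to As's half-filled 4p³ is unfavourable, so Ge (4p²) has the more exothermic EA.
For reference (kJ/mol): S 200, Cl 349, Ge 119, As 78.
So from lowest to highest: As < Ge < S < Cl.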